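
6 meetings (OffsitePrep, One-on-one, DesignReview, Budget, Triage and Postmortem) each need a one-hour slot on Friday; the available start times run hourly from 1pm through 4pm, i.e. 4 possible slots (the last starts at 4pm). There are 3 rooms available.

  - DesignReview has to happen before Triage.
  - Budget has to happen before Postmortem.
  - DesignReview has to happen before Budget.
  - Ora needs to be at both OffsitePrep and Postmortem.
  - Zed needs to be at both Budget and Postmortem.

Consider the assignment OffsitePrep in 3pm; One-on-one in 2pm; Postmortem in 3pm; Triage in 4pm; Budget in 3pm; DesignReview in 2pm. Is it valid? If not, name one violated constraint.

DesignReview has to happen before Triage — holds.
Budget has to happen before Postmortem — violated.
Ora needs to be at both OffsitePrep and Postmortem — violated.
DesignReview has to happen before Budget — holds.
There are 3 rooms available — holds.
Zed needs to be at both Budget and Postmortem — violated.

No. Zed needs to be at both Budget and Postmortem is not satisfied.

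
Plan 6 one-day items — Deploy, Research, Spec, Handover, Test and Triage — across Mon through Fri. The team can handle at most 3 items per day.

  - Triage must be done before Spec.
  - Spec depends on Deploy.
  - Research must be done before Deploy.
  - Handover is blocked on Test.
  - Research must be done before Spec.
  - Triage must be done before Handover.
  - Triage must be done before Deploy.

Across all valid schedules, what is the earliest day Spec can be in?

Wed

Precedence pushes Spec to at least Wed.
Spec at Wed is achievable: Research -> Mon; Deploy -> Tue; Spec -> Wed; Test -> Mon; Triage -> Mon; Handover -> Tue.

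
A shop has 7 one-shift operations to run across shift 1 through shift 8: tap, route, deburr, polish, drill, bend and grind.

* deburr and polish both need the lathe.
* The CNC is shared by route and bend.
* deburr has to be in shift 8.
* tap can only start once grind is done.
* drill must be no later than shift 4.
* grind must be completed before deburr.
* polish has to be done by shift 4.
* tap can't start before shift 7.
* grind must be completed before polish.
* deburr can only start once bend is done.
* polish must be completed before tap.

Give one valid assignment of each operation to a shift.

tap=shift 7; bend=shift 1; polish=shift 2; route=shift 2; drill=shift 1; grind=shift 1; deburr=shift 8

Checking: grind(shift 1) before polish(shift 2); grind(shift 1) before deburr(shift 8); bend(shift 1) before deburr(shift 8); polish(shift 2) before tap(shift 7); grind(shift 1) before tap(shift 7); route(shift 2) != bend(shift 1); deburr(shift 8) != polish(shift 2); tap=shift 7 in [shift 7,shift 8]; polish=shift 2 in [shift 1,shift 4]; drill=shift 1 in [shift 1,shift 4]; deburr=shift 8 in [shift 8,shift 8].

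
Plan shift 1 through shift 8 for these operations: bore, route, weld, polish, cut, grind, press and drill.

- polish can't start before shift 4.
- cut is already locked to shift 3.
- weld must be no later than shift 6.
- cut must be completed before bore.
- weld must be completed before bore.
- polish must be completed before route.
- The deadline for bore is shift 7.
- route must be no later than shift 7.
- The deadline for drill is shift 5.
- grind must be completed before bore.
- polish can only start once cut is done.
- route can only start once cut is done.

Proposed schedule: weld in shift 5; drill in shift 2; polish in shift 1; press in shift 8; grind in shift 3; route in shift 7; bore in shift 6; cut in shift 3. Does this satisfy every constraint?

route must be no later than shift 7 — holds.
weld must be completed before bore — holds.
cut must be completed before bore — holds.
route can only start once cut is done — holds.
The deadline for bore is shift 7 — holds.
The deadline for drill is shift 5 — holds.
polish must be completed before route — holds.
polish can't start before shift 4 — violated.
grind must be completed before bore — holds.
polish can only start once cut is done — violated.
weld must be no later than shift 6 — holds.
cut is already locked to shift 3 — holds.

Invalid. polish can't start before shift 4.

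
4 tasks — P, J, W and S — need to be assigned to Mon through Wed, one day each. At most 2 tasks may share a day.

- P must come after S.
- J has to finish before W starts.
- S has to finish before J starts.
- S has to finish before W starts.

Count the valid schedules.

2

Enumerating: J=Tue; S=Mon; P=Tue; W=Wed | W -> Wed, P -> Wed, S -> Mon, J -> Tue.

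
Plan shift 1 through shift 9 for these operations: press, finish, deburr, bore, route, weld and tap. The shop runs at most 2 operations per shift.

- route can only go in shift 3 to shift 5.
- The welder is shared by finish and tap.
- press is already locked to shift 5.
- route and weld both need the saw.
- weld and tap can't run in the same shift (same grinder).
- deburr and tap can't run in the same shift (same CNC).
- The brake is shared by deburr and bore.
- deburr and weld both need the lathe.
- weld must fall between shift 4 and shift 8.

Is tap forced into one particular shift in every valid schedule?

tap can be shift 1 (e.g. press=shift 5; tap=shift 1; finish=shift 2; deburr=shift 2; bore=shift 1; route=shift 3; weld=shift 4) or shift 2 (e.g. weld=shift 4; finish=shift 1; route=shift 3; tap=shift 2; bore=shift 2; press=shift 5; deburr=shift 1).

No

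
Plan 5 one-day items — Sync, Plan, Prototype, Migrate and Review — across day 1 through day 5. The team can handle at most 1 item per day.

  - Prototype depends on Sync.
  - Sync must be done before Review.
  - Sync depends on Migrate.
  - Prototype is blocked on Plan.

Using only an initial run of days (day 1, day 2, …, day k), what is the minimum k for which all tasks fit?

The precedence chain requires at least 3 distinct days.
With at most 1 per day and 5 tasks, at least 5 days are needed.
5 works (last occupied day: day 5): for example Migrate in day 1, Prototype in day 4, Sync in day 2, Review in day 5, Plan in day 3.

5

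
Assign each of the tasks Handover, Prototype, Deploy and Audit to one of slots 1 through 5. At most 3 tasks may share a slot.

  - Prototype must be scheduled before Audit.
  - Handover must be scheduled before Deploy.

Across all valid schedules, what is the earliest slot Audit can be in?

2

Precedence pushes Audit to at least 2.
Audit at 2 is achievable: Audit=2, Handover=1, Deploy=2, Prototype=1.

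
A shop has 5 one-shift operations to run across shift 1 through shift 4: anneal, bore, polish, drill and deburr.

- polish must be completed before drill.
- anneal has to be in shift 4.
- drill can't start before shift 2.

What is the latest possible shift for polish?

shift 3

Downstream work caps polish at shift 3.
polish at shift 3 is achievable: drill in shift 4; deburr in shift 1; anneal in shift 4; bore in shift 1; polish in shift 3.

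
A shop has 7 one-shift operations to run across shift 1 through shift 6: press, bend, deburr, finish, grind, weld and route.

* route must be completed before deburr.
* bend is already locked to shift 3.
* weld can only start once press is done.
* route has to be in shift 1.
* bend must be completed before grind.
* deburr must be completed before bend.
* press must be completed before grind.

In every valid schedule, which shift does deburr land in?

shift 2

route is fixed at shift 1 and must come before deburr, so deburr is at least shift 2.
bend is fixed at shift 3 and must come after deburr, so deburr is at most shift 2.
So deburr must be shift 2.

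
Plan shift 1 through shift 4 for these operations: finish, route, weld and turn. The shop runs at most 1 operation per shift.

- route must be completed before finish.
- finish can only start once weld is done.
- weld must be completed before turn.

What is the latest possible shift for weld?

Downstream work caps weld at shift 3.
weld at shift 2 is achievable: finish -> shift 3; weld -> shift 2; route -> shift 1; turn -> shift 4.
Nothing later works — the capacity limit rule out every shift after shift 2.

shift 2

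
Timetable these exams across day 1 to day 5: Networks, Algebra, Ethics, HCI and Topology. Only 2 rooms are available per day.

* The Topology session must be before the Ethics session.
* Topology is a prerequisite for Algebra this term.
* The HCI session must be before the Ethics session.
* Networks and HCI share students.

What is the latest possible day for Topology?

day 4

Downstream work caps Topology at day 4.
Topology at day 4 is achievable: Networks=day 2, Algebra=day 5, HCI=day 1, Topology=day 4, Ethics=day 5.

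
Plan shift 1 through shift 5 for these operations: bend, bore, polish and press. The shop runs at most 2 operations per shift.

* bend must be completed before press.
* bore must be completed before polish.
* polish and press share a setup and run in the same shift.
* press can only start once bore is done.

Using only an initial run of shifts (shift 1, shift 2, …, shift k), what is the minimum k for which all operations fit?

2 shifts

The precedence chain requires at least 2 distinct shifts.
With at most 2 per shift and 4 operations, at least 2 shifts are needed.
2 works (last occupied shift: shift 2): for example press=shift 2; polish=shift 2; bend=shift 1; bore=shift 1.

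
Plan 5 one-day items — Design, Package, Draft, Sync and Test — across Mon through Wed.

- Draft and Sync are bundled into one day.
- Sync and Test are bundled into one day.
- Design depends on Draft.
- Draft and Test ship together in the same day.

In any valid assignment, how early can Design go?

Tue

Precedence pushes Design to at least Tue.
Design at Tue is achievable: Draft=Mon; Package=Mon; Sync=Mon; Design=Tue; Test=Mon.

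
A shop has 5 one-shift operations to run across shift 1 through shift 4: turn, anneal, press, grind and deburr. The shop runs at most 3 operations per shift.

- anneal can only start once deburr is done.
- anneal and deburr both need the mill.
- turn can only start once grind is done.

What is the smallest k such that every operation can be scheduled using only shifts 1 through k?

2 shifts

The precedence chain requires at least 2 distinct shifts.
With at most 3 per shift and 5 operations, at least 2 shifts are needed.
2 works (last occupied shift: shift 2): for example turn in shift 2; press in shift 1; anneal in shift 2; grind in shift 1; deburr in shift 1.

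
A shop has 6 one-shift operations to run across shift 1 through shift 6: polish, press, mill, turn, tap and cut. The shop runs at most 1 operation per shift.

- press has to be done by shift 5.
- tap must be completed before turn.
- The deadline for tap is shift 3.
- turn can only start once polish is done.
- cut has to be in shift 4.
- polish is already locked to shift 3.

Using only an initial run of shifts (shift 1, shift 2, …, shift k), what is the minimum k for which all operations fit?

The precedence chain requires at least 2 distinct shifts.
With at most 1 per shift and 6 operations, at least 6 shifts are needed.
cut can't be placed before shift 4, so the schedule must run through at least shift 4.
6 works (last occupied shift: shift 6): for example cut in shift 4; press in shift 2; polish in shift 3; tap in shift 1; mill in shift 6; turn in shift 5.

6 shifts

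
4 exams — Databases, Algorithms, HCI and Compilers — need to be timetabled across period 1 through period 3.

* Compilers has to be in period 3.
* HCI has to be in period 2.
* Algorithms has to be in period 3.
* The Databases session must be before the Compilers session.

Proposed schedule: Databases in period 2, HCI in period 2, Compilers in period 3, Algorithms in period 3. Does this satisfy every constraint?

Compilers has to be in period 3 — holds.
HCI has to be in period 2 — holds.
Algorithms has to be in period 3 — holds.
The Databases session must be before the Compilers session — holds.

Yes, all constraints hold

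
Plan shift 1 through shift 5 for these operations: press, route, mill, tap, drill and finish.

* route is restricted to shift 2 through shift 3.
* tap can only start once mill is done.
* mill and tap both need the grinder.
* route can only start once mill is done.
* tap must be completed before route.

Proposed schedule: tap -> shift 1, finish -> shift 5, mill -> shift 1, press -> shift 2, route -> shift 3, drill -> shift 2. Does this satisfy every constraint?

Invalid. mill and tap both need the grinder.

mill and tap both need the grinder — violated.
route can only start once mill is done — holds.
route is restricted to shift 2 through shift 3 — holds.
tap must be completed before route — holds.
tap can only start once mill is done — violated.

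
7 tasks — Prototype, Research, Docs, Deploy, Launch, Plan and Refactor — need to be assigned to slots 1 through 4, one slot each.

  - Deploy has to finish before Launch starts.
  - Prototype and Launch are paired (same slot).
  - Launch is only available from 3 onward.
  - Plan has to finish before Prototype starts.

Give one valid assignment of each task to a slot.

Deploy=1, Launch=3, Plan=1, Docs=1, Refactor=1, Research=1, Prototype=3

Checking: Plan(1) before Prototype(3); Deploy(1) before Launch(3); Prototype = Launch = 3; Launch=3 in [3,4].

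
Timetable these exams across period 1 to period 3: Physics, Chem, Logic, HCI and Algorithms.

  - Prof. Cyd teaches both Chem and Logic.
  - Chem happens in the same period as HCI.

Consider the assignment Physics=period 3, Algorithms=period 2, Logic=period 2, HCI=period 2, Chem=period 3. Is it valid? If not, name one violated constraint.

Chem happens in the same period as HCI — violated.
Prof. Cyd teaches both Chem and Logic — holds.

No. Chem happens in the same period as HCI is not satisfied.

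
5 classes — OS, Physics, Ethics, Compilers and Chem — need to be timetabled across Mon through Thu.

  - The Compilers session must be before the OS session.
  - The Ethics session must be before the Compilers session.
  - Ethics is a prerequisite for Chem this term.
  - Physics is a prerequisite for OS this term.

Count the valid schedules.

Splitting on OS: it can be Wed (6), Thu (24). Listing each branch's schedules as (Physics, Ethics, Compilers, Chem):
OS=Wed: (Mon,Mon,Tue,Tue) (Mon,Mon,Tue,Wed) (Mon,Mon,Tue,Thu) (Tue,Mon,Tue,Tue) (Tue,Mon,Tue,Wed) (Tue,Mon,Tue,Thu) — 6.
OS=Thu: (Mon,Mon,Tue,Tue) (Mon,Mon,Tue,Wed) (Mon,Mon,Tue,Thu) (Mon,Mon,Wed,Tue) (Mon,Mon,Wed,Wed) (Mon,Mon,Wed,Thu) (Mon,Tue,Wed,Wed) (Mon,Tue,Wed,Thu) (Tue,Mon,Tue,Tue) (Tue,Mon,Tue,Wed) (Tue,Mon,Tue,Thu) (Tue,Mon,Wed,Tue) (Tue,Mon,Wed,Wed) (Tue,Mon,Wed,Thu) (Tue,Tue,Wed,Wed) (Tue,Tue,Wed,Thu) (Wed,Mon,Tue,Tue) (Wed,Mon,Tue,Wed) (Wed,Mon,Tue,Thu) (Wed,Mon,Wed,Tue) (Wed,Mon,Wed,Wed) (Wed,Mon,Wed,Thu) (Wed,Tue,Wed,Wed) (Wed,Tue,Wed,Thu) — 24.
Summing: 6 + 24 = 30.

30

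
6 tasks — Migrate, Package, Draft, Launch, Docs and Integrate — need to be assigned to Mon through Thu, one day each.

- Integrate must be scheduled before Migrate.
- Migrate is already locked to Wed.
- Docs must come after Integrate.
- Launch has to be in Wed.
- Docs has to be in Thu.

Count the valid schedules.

32

Splitting on Package: it can be Mon (8), Tue (8), Wed (8), Thu (8). Listing each branch's schedules as (Migrate, Draft, Launch, Docs, Integrate):
Package=Mon: (Wed,Mon,Wed,Thu,Mon) (Wed,Mon,Wed,Thu,Tue) (Wed,Tue,Wed,Thu,Mon) (Wed,Tue,Wed,Thu,Tue) (Wed,Wed,Wed,Thu,Mon) (Wed,Wed,Wed,Thu,Tue) (Wed,Thu,Wed,Thu,Mon) (Wed,Thu,Wed,Thu,Tue) — 8.
Package=Tue: (Wed,Mon,Wed,Thu,Mon) (Wed,Mon,Wed,Thu,Tue) (Wed,Tue,Wed,Thu,Mon) (Wed,Tue,Wed,Thu,Tue) (Wed,Wed,Wed,Thu,Mon) (Wed,Wed,Wed,Thu,Tue) (Wed,Thu,Wed,Thu,Mon) (Wed,Thu,Wed,Thu,Tue) — 8.
Package=Wed: (Wed,Mon,Wed,Thu,Mon) (Wed,Mon,Wed,Thu,Tue) (Wed,Tue,Wed,Thu,Mon) (Wed,Tue,Wed,Thu,Tue) (Wed,Wed,Wed,Thu,Mon) (Wed,Wed,Wed,Thu,Tue) (Wed,Thu,Wed,Thu,Mon) (Wed,Thu,Wed,Thu,Tue) — 8.
Package=Thu: (Wed,Mon,Wed,Thu,Mon) (Wed,Mon,Wed,Thu,Tue) (Wed,Tue,Wed,Thu,Mon) (Wed,Tue,Wed,Thu,Tue) (Wed,Wed,Wed,Thu,Mon) (Wed,Wed,Wed,Thu,Tue) (Wed,Thu,Wed,Thu,Mon) (Wed,Thu,Wed,Thu,Tue) — 8.
Summing: 8 + 8 + 8 + 8 = 32.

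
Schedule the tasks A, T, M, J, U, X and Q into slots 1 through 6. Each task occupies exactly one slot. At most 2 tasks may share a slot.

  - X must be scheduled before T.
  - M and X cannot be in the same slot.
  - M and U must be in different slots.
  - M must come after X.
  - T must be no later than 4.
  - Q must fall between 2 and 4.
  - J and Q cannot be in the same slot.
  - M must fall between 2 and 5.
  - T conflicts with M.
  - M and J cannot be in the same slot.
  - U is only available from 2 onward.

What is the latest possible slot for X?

3

Downstream work caps X at 3.
X at 3 is achievable: U -> 2, T -> 4, Q -> 2, X -> 3, J -> 1, A -> 1, M -> 5.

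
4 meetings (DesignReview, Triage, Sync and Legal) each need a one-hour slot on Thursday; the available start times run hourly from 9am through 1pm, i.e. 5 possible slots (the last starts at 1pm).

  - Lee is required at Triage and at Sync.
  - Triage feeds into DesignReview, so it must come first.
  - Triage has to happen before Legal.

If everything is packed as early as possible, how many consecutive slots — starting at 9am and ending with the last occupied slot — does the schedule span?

2 slots

The precedence chain requires at least 2 distinct slots.
2 works (last occupied slot: 10am): for example DesignReview=10am, Legal=10am, Triage=9am, Sync=10am.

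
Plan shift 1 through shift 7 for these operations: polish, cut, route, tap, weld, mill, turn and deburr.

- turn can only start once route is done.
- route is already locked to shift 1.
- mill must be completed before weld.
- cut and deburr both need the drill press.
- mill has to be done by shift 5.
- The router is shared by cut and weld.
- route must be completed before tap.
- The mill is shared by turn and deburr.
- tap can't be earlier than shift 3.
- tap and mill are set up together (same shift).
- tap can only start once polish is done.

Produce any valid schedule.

tap in shift 3, cut in shift 1, deburr in shift 3, polish in shift 1, weld in shift 4, route in shift 1, turn in shift 2, mill in shift 3

Checking: polish(shift 1) before tap(shift 3); route(shift 1) before turn(shift 2); route(shift 1) before tap(shift 3); mill(shift 3) before weld(shift 4); cut(shift 1) != deburr(shift 3); cut(shift 1) != weld(shift 4); turn(shift 2) != deburr(shift 3); tap = mill = shift 3; route=shift 1 in [shift 1,shift 1]; tap=shift 3 in [shift 3,shift 7]; mill=shift 3 in [shift 1,shift 5].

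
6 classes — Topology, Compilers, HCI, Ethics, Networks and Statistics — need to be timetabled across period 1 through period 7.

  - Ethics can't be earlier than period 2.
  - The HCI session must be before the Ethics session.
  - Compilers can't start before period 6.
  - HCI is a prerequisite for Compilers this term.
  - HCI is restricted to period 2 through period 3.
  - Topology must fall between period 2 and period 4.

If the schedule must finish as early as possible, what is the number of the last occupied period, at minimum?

The precedence chain requires at least 2 distinct periods.
Compilers can't be placed before period 6, so the schedule must run through at least period 6.
6 works (last occupied period: period 6): for example HCI=period 2; Networks=period 1; Compilers=period 6; Ethics=period 3; Topology=period 2; Statistics=period 1.

period 6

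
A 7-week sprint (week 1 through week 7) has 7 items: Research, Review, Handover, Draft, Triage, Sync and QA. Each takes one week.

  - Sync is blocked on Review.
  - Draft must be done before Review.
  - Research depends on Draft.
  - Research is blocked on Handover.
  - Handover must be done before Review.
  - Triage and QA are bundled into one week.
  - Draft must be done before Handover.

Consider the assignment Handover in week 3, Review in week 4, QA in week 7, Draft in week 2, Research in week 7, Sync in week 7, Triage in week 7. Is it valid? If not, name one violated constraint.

Valid

Research depends on Draft — holds.
Draft must be done before Review — holds.
Triage and QA are bundled into one week — holds.
Sync is blocked on Review — holds.
Draft must be done before Handover — holds.
Handover must be done before Review — holds.
Research is blocked on Handover — holds.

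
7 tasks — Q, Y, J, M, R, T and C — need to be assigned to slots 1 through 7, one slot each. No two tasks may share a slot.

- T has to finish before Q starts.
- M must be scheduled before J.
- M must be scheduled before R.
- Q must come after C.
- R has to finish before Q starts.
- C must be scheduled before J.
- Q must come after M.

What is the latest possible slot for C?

Downstream work caps C at 6.
C at 5 is achievable: M in 1, Q in 6, T in 3, J in 7, Y in 4, C in 5, R in 2.
Nothing later works — the capacity limit rule out every slot after 5.

5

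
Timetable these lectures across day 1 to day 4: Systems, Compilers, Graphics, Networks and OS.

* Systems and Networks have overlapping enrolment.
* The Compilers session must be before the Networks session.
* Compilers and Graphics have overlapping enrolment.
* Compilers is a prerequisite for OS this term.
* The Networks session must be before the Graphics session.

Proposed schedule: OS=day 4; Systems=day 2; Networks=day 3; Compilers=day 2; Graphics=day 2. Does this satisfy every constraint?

The Networks session must be before the Graphics session — violated.
Compilers and Graphics have overlapping enrolment — violated.
Systems and Networks have overlapping enrolment — holds.
Compilers is a prerequisite for OS this term — holds.
The Compilers session must be before the Networks session — holds.

Invalid. Compilers and Graphics have overlapping enrolment.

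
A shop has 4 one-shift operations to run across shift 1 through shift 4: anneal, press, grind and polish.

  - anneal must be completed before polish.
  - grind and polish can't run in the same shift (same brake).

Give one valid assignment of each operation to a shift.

anneal=shift 1, press=shift 1, grind=shift 1, polish=shift 2

Checking: anneal(shift 1) before polish(shift 2); grind(shift 1) != polish(shift 2).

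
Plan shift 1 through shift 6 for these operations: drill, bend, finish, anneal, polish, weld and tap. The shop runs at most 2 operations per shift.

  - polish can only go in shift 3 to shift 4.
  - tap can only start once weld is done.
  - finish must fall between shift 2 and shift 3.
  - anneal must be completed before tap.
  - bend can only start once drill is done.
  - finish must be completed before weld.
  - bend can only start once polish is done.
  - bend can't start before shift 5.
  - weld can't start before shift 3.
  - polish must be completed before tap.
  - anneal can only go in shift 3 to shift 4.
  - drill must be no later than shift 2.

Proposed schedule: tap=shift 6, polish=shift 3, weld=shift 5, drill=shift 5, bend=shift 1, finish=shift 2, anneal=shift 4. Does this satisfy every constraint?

No. bend can only start once drill is done is not satisfied.

anneal can only go in shift 3 to shift 4 — holds.
drill must be no later than shift 2 — violated.
polish must be completed before tap — holds.
finish must fall between shift 2 and shift 3 — holds.
weld can't start before shift 3 — holds.
finish must be completed before weld — holds.
bend can only start once polish is done — violated.
anneal must be completed before tap — holds.
polish can only go in shift 3 to shift 4 — holds.
bend can't start before shift 5 — violated.
The shop runs at most 2 operations per shift — holds.
bend can only start once drill is done — violated.
tap can only start once weld is done — holds.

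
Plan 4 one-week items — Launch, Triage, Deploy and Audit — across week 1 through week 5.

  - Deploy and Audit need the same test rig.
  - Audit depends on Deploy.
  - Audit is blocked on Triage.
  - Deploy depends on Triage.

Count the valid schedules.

Splitting on Launch: it can be week 1 (10), week 2 (10), week 3 (10), week 4 (10), week 5 (10). Listing each branch's schedules as (Triage, Deploy, Audit) by week number:
Launch=week 1: (1,2,3) (1,2,4) (1,2,5) (1,3,4) (1,3,5) (1,4,5) (2,3,4) (2,3,5) (2,4,5) (3,4,5) — 10.
Launch=week 2: (1,2,3) (1,2,4) (1,2,5) (1,3,4) (1,3,5) (1,4,5) (2,3,4) (2,3,5) (2,4,5) (3,4,5) — 10.
Launch=week 3: (1,2,3) (1,2,4) (1,2,5) (1,3,4) (1,3,5) (1,4,5) (2,3,4) (2,3,5) (2,4,5) (3,4,5) — 10.
Launch=week 4: (1,2,3) (1,2,4) (1,2,5) (1,3,4) (1,3,5) (1,4,5) (2,3,4) (2,3,5) (2,4,5) (3,4,5) — 10.
Launch=week 5: (1,2,3) (1,2,4) (1,2,5) (1,3,4) (1,3,5) (1,4,5) (2,3,4) (2,3,5) (2,4,5) (3,4,5) — 10.
Summing: 10 + 10 + 10 + 10 + 10 = 50.

50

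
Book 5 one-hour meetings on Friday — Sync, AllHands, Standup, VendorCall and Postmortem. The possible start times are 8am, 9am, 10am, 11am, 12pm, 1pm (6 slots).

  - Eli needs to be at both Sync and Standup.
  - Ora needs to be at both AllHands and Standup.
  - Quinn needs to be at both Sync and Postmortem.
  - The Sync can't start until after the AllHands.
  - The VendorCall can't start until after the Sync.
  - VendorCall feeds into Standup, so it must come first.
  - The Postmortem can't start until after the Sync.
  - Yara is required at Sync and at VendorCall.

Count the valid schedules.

48

Splitting on Sync: it can be 9am (24), 10am (18), 11am (6). Listing each branch's schedules as (AllHands, Standup, VendorCall, Postmortem):
Sync=9am: (8am,11am,10am,10am) (8am,11am,10am,11am) (8am,11am,10am,12pm) (8am,11am,10am,1pm) (8am,12pm,10am,10am) (8am,12pm,10am,11am) (8am,12pm,10am,12pm) (8am,12pm,10am,1pm) (8am,12pm,11am,10am) (8am,12pm,11am,11am) (8am,12pm,11am,12pm) (8am,12pm,11am,1pm) (8am,1pm,10am,10am) (8am,1pm,10am,11am) (8am,1pm,10am,12pm) (8am,1pm,10am,1pm) (8am,1pm,11am,10am) (8am,1pm,11am,11am) (8am,1pm,11am,12pm) (8am,1pm,11am,1pm) (8am,1pm,12pm,10am) (8am,1pm,12pm,11am) (8am,1pm,12pm,12pm) (8am,1pm,12pm,1pm) — 24.
Sync=10am: (8am,12pm,11am,11am) (8am,12pm,11am,12pm) (8am,12pm,11am,1pm) (8am,1pm,11am,11am) (8am,1pm,11am,12pm) (8am,1pm,11am,1pm) (8am,1pm,12pm,11am) (8am,1pm,12pm,12pm) (8am,1pm,12pm,1pm) (9am,12pm,11am,11am) (9am,12pm,11am,12pm) (9am,12pm,11am,1pm) (9am,1pm,11am,11am) (9am,1pm,11am,12pm) (9am,1pm,11am,1pm) (9am,1pm,12pm,11am) (9am,1pm,12pm,12pm) (9am,1pm,12pm,1pm) — 18.
Sync=11am: (8am,1pm,12pm,12pm) (8am,1pm,12pm,1pm) (9am,1pm,12pm,12pm) (9am,1pm,12pm,1pm) (10am,1pm,12pm,12pm) (10am,1pm,12pm,1pm) — 6.
Summing: 24 + 18 + 6 = 48.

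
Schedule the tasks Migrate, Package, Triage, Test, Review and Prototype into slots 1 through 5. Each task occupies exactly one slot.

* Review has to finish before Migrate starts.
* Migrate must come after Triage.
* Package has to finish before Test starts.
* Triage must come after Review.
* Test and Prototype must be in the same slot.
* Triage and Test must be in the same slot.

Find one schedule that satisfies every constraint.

Triage -> 2; Prototype -> 2; Review -> 1; Test -> 2; Package -> 1; Migrate -> 3

Checking: Triage(2) before Migrate(3); Review(1) before Triage(2); Review(1) before Migrate(3); Package(1) before Test(2); Test = Prototype = 2; Triage = Test = 2.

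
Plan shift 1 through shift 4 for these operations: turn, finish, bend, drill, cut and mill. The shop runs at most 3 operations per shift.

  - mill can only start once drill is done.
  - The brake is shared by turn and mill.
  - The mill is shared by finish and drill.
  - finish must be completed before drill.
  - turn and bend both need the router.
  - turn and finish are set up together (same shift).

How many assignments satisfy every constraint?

48

Splitting on turn: it can be shift 1 (36), shift 2 (12). Listing each branch's schedules as (finish, bend, drill, cut, mill) by shift number:
turn=shift 1: (1,2,2,1,3) (1,2,2,1,4) (1,2,2,2,3) (1,2,2,2,4) (1,2,2,3,3) (1,2,2,3,4) (1,2,2,4,3) (1,2,2,4,4) (1,2,3,1,4) (1,2,3,2,4) (1,2,3,3,4) (1,2,3,4,4) (1,3,2,1,3) (1,3,2,1,4) (1,3,2,2,3) (1,3,2,2,4) (1,3,2,3,3) (1,3,2,3,4) (1,3,2,4,3) (1,3,2,4,4) (1,3,3,1,4) (1,3,3,2,4) (1,3,3,3,4) (1,3,3,4,4) (1,4,2,1,3) (1,4,2,1,4) (1,4,2,2,3) (1,4,2,2,4) (1,4,2,3,3) (1,4,2,3,4) (1,4,2,4,3) (1,4,2,4,4) (1,4,3,1,4) (1,4,3,2,4) (1,4,3,3,4) (1,4,3,4,4) — 36.
turn=shift 2: (2,1,3,1,4) (2,1,3,2,4) (2,1,3,3,4) (2,1,3,4,4) (2,3,3,1,4) (2,3,3,2,4) (2,3,3,3,4) (2,3,3,4,4) (2,4,3,1,4) (2,4,3,2,4) (2,4,3,3,4) (2,4,3,4,4) — 12.
Summing: 36 + 12 = 48.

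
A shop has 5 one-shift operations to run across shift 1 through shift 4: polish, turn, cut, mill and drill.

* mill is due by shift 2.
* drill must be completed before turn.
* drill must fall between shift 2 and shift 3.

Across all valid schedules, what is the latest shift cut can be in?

shift 4

cut at shift 4 is achievable: turn -> shift 3, polish -> shift 1, mill -> shift 1, drill -> shift 2, cut -> shift 4.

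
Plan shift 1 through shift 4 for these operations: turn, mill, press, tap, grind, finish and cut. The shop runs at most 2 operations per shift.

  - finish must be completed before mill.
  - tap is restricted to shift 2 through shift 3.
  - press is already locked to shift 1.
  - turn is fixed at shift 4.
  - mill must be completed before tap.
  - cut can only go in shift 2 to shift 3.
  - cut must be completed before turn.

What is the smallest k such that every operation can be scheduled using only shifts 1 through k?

The precedence chain requires at least 3 distinct shifts.
With at most 2 per shift and 7 operations, at least 4 shifts are needed.
turn can't be placed before shift 4, so the schedule must run through at least shift 4.
4 works (last occupied shift: shift 4): for example grind -> shift 3; press -> shift 1; tap -> shift 3; turn -> shift 4; cut -> shift 2; mill -> shift 2; finish -> shift 1.

4 shifts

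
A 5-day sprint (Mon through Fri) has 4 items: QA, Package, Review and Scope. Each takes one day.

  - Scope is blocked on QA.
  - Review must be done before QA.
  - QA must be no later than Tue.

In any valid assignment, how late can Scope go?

Fri

Precedence pushes Scope to at least Wed.
Scope at Fri is achievable: Package -> Mon; Scope -> Fri; Review -> Mon; QA -> Tue.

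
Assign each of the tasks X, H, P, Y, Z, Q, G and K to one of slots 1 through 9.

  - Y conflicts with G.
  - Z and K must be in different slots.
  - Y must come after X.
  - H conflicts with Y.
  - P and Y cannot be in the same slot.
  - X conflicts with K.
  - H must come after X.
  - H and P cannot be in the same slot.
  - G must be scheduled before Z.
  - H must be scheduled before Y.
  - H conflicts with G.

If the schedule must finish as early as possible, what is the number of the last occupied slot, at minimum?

The precedence chain requires at least 3 distinct slots.
3 works (last occupied slot: 3): for example Y in 3; Q in 1; X in 1; G in 1; P in 1; Z in 2; K in 3; H in 2.

3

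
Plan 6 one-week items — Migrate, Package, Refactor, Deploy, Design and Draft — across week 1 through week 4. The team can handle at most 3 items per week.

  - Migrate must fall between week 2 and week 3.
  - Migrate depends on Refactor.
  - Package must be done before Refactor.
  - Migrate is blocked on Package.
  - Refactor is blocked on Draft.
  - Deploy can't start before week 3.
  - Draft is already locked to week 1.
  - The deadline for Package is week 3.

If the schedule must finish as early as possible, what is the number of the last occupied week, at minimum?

The precedence chain requires at least 3 distinct weeks.
With at most 3 per week and 6 tasks, at least 2 weeks are needed.
3 works (last occupied week: week 3): for example Deploy in week 3; Refactor in week 2; Design in week 1; Migrate in week 3; Package in week 1; Draft in week 1.

week 3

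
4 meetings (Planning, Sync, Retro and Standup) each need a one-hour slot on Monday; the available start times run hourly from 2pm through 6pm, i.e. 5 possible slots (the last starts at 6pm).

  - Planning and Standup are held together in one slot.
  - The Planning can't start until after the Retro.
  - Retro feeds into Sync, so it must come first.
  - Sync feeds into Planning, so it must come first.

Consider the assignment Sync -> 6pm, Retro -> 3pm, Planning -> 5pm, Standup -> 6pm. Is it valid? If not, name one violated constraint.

Invalid. Sync feeds into Planning, so it must come first.

Planning and Standup are held together in one slot — violated.
The Planning can't start until after the Retro — holds.
Sync feeds into Planning, so it must come first — violated.
Retro feeds into Sync, so it must come first — holds.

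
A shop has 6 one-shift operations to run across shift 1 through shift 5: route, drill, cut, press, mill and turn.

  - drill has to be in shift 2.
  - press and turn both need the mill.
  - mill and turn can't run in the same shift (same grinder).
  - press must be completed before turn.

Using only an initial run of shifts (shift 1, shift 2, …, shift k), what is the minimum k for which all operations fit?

2

The precedence chain requires at least 2 distinct shifts.
2 works (last occupied shift: shift 2): for example mill in shift 1, drill in shift 2, turn in shift 2, press in shift 1, cut in shift 1, route in shift 1.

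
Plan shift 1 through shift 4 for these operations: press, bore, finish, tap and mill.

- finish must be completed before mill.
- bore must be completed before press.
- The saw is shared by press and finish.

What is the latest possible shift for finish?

shift 3

Downstream work caps finish at shift 3.
finish at shift 3 is achievable: mill in shift 4; tap in shift 1; press in shift 2; finish in shift 3; bore in shift 1.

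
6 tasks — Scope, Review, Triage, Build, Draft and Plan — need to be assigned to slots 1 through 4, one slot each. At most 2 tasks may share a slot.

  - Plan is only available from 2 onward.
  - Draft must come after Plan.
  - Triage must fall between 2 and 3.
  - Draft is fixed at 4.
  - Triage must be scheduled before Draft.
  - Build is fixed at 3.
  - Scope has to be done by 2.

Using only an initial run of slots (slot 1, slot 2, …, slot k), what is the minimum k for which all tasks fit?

The precedence chain requires at least 2 distinct slots.
With at most 2 per slot and 6 tasks, at least 3 slots are needed.
Draft can't be placed before 4, so the schedule must run through at least slot 4.
4 works (last occupied slot: 4): for example Draft=4; Scope=1; Triage=2; Review=1; Build=3; Plan=2.

4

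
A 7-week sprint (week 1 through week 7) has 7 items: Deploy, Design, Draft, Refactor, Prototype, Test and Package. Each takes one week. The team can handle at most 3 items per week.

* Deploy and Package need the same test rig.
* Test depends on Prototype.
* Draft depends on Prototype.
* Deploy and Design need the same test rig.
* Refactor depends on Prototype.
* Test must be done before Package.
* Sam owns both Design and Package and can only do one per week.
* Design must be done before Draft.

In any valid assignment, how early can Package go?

week 3

Precedence pushes Package to at least week 3.
Package at week 3 is achievable: Prototype in week 1; Deploy in week 4; Test in week 2; Draft in week 2; Package in week 3; Refactor in week 2; Design in week 1.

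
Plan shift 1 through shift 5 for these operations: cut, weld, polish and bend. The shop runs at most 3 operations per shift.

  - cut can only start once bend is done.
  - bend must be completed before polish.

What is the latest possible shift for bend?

Downstream work caps bend at shift 4.
bend at shift 4 is achievable: cut=shift 5; bend=shift 4; weld=shift 1; polish=shift 5.

shift 4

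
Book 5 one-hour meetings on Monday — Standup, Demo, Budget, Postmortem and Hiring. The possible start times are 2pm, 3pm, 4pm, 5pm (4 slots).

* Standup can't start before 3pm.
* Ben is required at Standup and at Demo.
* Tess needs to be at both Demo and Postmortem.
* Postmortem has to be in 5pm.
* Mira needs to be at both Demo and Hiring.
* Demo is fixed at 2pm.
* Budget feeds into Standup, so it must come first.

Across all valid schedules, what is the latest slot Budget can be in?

4pm

Downstream work caps Budget at 4pm.
Budget at 4pm is achievable: Demo=2pm; Budget=4pm; Standup=5pm; Postmortem=5pm; Hiring=3pm.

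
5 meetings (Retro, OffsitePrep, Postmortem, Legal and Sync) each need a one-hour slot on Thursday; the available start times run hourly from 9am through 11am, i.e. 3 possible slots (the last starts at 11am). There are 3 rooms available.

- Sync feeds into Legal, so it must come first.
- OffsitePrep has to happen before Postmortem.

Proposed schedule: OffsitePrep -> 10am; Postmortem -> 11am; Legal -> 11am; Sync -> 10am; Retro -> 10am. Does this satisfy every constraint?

OffsitePrep has to happen before Postmortem — holds.
Sync feeds into Legal, so it must come first — holds.
There are 3 rooms available — holds.

Yes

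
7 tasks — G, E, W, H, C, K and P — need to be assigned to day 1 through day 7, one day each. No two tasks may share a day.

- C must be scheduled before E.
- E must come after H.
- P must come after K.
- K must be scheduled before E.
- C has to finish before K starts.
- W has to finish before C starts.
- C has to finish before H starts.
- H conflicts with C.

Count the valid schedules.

Splitting on E: it can be day 5 (4), day 6 (13), day 7 (18). Listing each branch's schedules as (G, W, H, C, K, P) by day number:
E=day 5: (6,1,3,2,4,7) (6,1,4,2,3,7) (7,1,3,2,4,6) (7,1,4,2,3,6) — 4.
E=day 6: (1,2,4,3,5,7) (1,2,5,3,4,7) (2,1,4,3,5,7) (2,1,5,3,4,7) (3,1,4,2,5,7) (3,1,5,2,4,7) (4,1,3,2,5,7) (4,1,5,2,3,7) (5,1,3,2,4,7) (5,1,4,2,3,7) (7,1,3,2,4,5) (7,1,4,2,3,5) (7,1,5,2,3,4) — 13.
E=day 7: (1,2,4,3,5,6) (1,2,5,3,4,6) (1,2,6,3,4,5) (2,1,4,3,5,6) (2,1,5,3,4,6) (2,1,6,3,4,5) (3,1,4,2,5,6) (3,1,5,2,4,6) (3,1,6,2,4,5) (4,1,3,2,5,6) (4,1,5,2,3,6) (4,1,6,2,3,5) (5,1,3,2,4,6) (5,1,4,2,3,6) (5,1,6,2,3,4) (6,1,3,2,4,5) (6,1,4,2,3,5) (6,1,5,2,3,4) — 18.
Summing: 4 + 13 + 18 = 35.

35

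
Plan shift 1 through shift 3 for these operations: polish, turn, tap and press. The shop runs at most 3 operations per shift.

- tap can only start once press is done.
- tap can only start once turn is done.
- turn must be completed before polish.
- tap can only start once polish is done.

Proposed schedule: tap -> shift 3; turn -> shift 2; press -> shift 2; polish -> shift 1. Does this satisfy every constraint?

Invalid. turn must be completed before polish.

tap can only start once polish is done — holds.
The shop runs at most 3 operations per shift — holds.
turn must be completed before polish — violated.
tap can only start once turn is done — holds.
tap can only start once press is done — holds.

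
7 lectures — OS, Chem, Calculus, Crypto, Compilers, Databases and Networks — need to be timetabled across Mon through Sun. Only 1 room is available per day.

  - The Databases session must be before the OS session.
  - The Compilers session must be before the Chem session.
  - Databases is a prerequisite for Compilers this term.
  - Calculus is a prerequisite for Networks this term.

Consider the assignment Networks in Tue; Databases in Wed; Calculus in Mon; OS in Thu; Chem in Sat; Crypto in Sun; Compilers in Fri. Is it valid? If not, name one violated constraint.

Yes, all constraints hold

Databases is a prerequisite for Compilers this term — holds.
Only 1 room is available per day — holds.
The Compilers session must be before the Chem session — holds.
Calculus is a prerequisite for Networks this term — holds.
The Databases session must be before the OS session — holds.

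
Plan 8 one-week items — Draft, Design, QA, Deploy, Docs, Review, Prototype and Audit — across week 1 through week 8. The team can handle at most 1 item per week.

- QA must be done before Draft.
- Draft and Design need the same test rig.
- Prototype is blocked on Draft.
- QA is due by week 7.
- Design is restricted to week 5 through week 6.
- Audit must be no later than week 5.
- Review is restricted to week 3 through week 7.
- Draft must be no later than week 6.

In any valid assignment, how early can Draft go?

week 2

Precedence pushes Draft to at least week 2; Draft's own window allows nothing later than week 6.
Draft at week 2 is achievable: Draft=week 2; QA=week 1; Deploy=week 7; Review=week 3; Design=week 5; Audit=week 4; Docs=week 8; Prototype=week 6.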